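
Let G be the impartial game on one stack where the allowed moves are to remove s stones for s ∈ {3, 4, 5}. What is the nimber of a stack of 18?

Grundy values for subtraction set {3, 4, 5}:
k:     0  1  2  3  4  5  6  7  8  9 10 11 12 13 14 15 16 17 18
g(k):  0  0  0  1  1  1  2  2  0  0  0  1  1  1  2  2  0  0  0
So g(18) = 0.

0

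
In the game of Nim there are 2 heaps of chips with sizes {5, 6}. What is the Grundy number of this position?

In binary:
  101  (5)
  110  (6)
  ---
  011  (3)

3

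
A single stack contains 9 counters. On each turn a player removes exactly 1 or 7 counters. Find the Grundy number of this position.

1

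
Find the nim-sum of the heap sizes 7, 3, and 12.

Compute the nim-sum pairwise:
7 XOR 3 = 4
4 XOR 12 = 8

8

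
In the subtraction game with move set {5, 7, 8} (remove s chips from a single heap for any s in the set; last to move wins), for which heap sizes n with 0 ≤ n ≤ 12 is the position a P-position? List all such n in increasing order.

Compute g(0), g(1), … for moves {5, 7, 8}:
k:     0  1  2  3  4  5  6  7  8  9 10 11 12
g(k):  0  0  0  0  0  1  1  1  1  1  2  2  2
The P-positions (g = 0) in 0..12 are 0, 1, 2, 3, 4.

0, 1, 2, 3, 4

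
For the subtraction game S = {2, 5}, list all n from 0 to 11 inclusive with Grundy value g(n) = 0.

0, 1, 4, 7, 8, 11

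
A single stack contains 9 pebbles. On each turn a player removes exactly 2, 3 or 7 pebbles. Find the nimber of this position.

2

Compute g(0), g(1), … for moves {2, 3, 7}:
k:     0  1  2  3  4  5  6  7  8  9
g(k):  0  0  1  1  2  0  0  1  1  2
So g(9) = 2.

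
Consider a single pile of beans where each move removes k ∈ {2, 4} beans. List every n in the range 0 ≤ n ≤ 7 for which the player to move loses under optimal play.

0, 1, 6, 7

Build the Grundy sequence with g(k) = mex{g(k−s) : s ∈ {2, 4}, s ≤ k}:
g(0) = mex{} = 0
g(1) = mex{} = 0
g(2) = mex{0} = 1
g(3) = mex{0} = 1
g(4) = mex{0,1} = 2
g(5) = mex{0,1} = 2
g(6) = mex{1,2} = 0
g(7) = mex{1,2} = 0
The P-positions (g = 0) in 0..7 are 0, 1, 6, 7.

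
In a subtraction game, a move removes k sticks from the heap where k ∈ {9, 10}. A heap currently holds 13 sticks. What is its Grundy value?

1

Build the Grundy sequence with g(k) = mex{g(k−s) : s ∈ {9, 10}, s ≤ k}:
k:     0  1  2  3  4  5  6  7  8  9 10 11 12 13
g(k):  0  0  0  0  0  0  0  0  0  1  1  1  1  1
So g(13) = 1.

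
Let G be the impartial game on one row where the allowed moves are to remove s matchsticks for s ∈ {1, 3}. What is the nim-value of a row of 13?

Grundy values for subtraction set {1, 3}:
g(0) = mex{} = 0
g(1) = mex{0} = 1
g(2) = mex{1} = 0
g(3) = mex{0} = 1
g(4) = mex{1} = 0
g(5) = mex{0} = 1
g(6) = mex{1} = 0
g(7) = mex{0} = 1
g(8) = mex{1} = 0
g(9) = mex{0} = 1
g(10) = mex{1} = 0
g(11) = mex{0} = 1
g(12) = mex{1} = 0
g(13) = mex{0} = 1
So g(13) = 1.

1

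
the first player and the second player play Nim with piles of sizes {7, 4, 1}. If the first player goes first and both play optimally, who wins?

the first player wins

In binary:
  111  (7)
  100  (4)
  001  (1)
  ---
  010  (2)
The nim-sum is 2 ≠ 0, so this is an N-position: the player to move can win; the first player has a winning move.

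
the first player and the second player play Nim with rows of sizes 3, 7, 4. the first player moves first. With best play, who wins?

the second player wins

In binary:
  011  (3)
  111  (7)
  100  (4)
  ---
  000  (0)
The nim-sum is 0, so this is a P-position: the player to move is in a losing position under optimal play; the first player is about to move from it and so loses — the second player wins.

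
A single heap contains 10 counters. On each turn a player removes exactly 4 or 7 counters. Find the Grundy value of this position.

2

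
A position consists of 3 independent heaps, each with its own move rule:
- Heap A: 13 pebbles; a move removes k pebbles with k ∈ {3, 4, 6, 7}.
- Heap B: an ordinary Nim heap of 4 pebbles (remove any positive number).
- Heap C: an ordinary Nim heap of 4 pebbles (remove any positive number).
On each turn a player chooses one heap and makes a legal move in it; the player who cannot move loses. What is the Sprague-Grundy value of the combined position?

Build the Grundy sequence for heap A with g(k) = mex{g(k−s) : s ∈ {3, 4, 6, 7}, s ≤ k}:
k:     0  1  2  3  4  5  6  7  8  9 10 11 12 13
g(k):  0  0  0  1  1  1  2  2  2  3  0  0  0  1
So g(13) = 1.
Heap B is a plain Nim heap of size 4, so its Grundy value is 4.
Heap C is a plain Nim heap of size 4, so its Grundy value is 4.
By the Sprague-Grundy theorem, the Grundy value of a sum of independent games is the XOR of the component values.
Combined value = 1 ⊕ 4 ⊕ 4 = 1.

1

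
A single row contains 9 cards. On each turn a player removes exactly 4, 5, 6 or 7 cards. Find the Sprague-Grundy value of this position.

2

Build the Grundy sequence with g(k) = mex{g(k−s) : s ∈ {4, 5, 6, 7}, s ≤ k}:
k:     0  1  2  3  4  5  6  7  8  9
g(k):  0  0  0  0  1  1  1  1  2  2
So g(9) = 2.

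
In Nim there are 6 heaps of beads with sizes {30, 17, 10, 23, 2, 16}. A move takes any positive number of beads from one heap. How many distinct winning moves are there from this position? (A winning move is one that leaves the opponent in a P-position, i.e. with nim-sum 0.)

Compute the nim-sum pairwise:
30 XOR 17 = 15
15 XOR 10 = 5
5 XOR 23 = 18
18 XOR 2 = 16
16 XOR 16 = 0
The nim-sum is already 0, so every move leaves a nonzero nim-sum — there are no winning moves.

0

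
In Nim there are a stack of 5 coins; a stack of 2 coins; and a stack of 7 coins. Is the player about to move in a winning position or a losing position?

Nim-sum: 5 ⊕ 2 ⊕ 7 = 0.
The nim-sum is 0, so this is a P-position: the player to move is in a losing position under optimal play.

Losing position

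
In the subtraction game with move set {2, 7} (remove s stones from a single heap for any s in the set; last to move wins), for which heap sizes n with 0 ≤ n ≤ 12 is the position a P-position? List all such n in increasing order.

0, 1, 4, 5, 9, 10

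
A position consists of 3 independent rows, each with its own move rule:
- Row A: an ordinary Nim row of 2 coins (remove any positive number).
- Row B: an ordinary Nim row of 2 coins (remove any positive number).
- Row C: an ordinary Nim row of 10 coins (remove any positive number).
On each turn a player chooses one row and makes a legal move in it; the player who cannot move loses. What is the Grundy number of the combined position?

10

Row A is a plain Nim row of size 2, so its Grundy value is 2.
Row B is a plain Nim row of size 2, so its Grundy value is 2.
Row C is a plain Nim row of size 10, so its Grundy value is 10.
By the Sprague-Grundy theorem, the Grundy value of a sum of independent games is the XOR of the component values.
Combined value = 2 ⊕ 2 ⊕ 10 = 10.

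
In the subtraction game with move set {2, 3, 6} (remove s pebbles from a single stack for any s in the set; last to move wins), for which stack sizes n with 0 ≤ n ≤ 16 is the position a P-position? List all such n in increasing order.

0, 1, 5, 9, 10, 14

Build the Grundy sequence with g(k) = mex{g(k−s) : s ∈ {2, 3, 6}, s ≤ k}:
k:     0  1  2  3  4  5  6  7  8  9 10 11 12 13 14 15 16
g(k):  0  0  1  1  2  0  3  1  2  0  0  1  1  2  0  3  1
The P-positions (g = 0) in 0..16 are 0, 1, 5, 9, 10, 14.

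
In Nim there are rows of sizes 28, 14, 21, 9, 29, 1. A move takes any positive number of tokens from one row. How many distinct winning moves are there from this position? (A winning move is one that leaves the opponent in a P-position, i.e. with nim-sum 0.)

3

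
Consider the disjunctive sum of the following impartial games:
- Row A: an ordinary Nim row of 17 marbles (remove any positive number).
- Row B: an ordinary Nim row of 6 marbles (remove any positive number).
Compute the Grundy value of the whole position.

23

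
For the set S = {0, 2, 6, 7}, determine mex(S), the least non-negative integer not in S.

0 is in the set but 1 is not, so the mex is 1.

1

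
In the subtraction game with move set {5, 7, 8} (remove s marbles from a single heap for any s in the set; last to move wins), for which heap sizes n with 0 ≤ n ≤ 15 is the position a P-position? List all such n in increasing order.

0, 1, 2, 3, 4, 13, 14, 15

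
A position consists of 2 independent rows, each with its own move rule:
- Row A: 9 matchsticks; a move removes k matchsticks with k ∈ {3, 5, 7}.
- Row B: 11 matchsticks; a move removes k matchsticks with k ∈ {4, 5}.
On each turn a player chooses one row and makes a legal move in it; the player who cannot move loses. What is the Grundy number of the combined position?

3

Grundy values for row A (subtraction set {3, 5, 7}):
g(0) = mex{} = 0
g(1) = mex{} = 0
g(2) = mex{} = 0
g(3) = mex{0} = 1
g(4) = mex{0} = 1
g(5) = mex{0} = 1
g(6) = mex{0,1} = 2
g(7) = mex{0,1} = 2
g(8) = mex{0,1} = 2
g(9) = mex{0,1,2} = 3
So g(9) = 3.
Grundy values for row B (subtraction set {4, 5}):
g(0) = mex{} = 0
g(1) = mex{} = 0
g(2) = mex{} = 0
g(3) = mex{} = 0
g(4) = mex{0} = 1
g(5) = mex{0} = 1
g(6) = mex{0} = 1
g(7) = mex{0} = 1
g(8) = mex{0,1} = 2
g(9) = mex{1} = 0
g(10) = mex{1} = 0
g(11) = mex{1} = 0
So g(11) = 0.
The value of a disjunctive sum is the nim-sum of the parts.
Combined value = 3 ⊕ 0 = 3.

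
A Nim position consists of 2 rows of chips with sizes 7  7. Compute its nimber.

Nim-sum: 7 ^ 7 = 0.

0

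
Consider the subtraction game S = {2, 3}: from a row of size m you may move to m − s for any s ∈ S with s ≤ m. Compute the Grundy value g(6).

Build the Grundy sequence with g(k) = mex{g(k−s) : s ∈ {2, 3}, s ≤ k}:
k:     0  1  2  3  4  5  6
g(k):  0  0  1  1  2  0  0
So g(6) = 0.

0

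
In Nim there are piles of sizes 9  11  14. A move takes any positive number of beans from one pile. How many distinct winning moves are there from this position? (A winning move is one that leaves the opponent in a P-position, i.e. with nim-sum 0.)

Nim-sum: 9 ⊕ 11 ⊕ 14 = 12.
The overall nim-sum is X = 12. A pile of size p has a winning move iff p XOR X < p (reduce it to p XOR X).
  9: 9 XOR 12 = 5 < 9 — winning move (to 5).
  11: 11 XOR 12 = 7 < 11 — winning move (to 7).
  14: 14 XOR 12 = 2 < 14 — winning move (to 2).
That gives 3 winning moves.

3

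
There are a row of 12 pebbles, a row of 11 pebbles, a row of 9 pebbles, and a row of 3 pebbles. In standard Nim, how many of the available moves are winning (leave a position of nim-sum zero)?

In binary:
  1100  (12)
  1011  (11)
  1001  (9)
  0011  (3)
  ----
  1101  (13)
The overall nim-sum is X = 13. A row of size p has a winning move iff p XOR X < p (reduce it to p XOR X).
  12: 12 XOR 13 = 1 < 12 — winning move (to 1).
  11: 11 XOR 13 = 6 < 11 — winning move (to 6).
  9: 9 XOR 13 = 4 < 9 — winning move (to 4).
  3: 3 XOR 13 = 14 ≥ 3 — no move.
That gives 3 winning moves.

3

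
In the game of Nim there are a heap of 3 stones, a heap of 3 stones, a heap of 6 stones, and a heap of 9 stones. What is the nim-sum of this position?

Write each in binary and XOR column by column:
  0011  (3)
  0011  (3)
  0110  (6)
  1001  (9)
  ----
  1111  (15)

15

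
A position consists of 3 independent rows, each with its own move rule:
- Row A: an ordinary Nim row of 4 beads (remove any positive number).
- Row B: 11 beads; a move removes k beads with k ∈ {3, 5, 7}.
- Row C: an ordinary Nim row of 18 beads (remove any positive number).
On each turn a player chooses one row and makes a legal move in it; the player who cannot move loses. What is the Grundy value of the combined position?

Row A is a plain Nim row of size 4, so its Grundy value is 4.
Build the Grundy sequence for row B with g(k) = mex{g(k−s) : s ∈ {3, 5, 7}, s ≤ k}:
k:     0  1  2  3  4  5  6  7  8  9 10 11
g(k):  0  0  0  1  1  1  2  2  2  3  0  0
So g(11) = 0.
Row C is a plain Nim row of size 18, so its Grundy value is 18.
By the Sprague-Grundy theorem, the Grundy value of a sum of independent games is the XOR of the component values.
Combined value = 4 XOR 0 XOR 18 = 22.

22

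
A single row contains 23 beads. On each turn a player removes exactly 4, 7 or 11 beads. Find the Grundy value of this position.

2

Compute g(0), g(1), … for moves {4, 7, 11}:
k:     0  1  2  3  4  5  6  7  8  9 10 11 12 13 14 15 16 17 18 19 20 21 22 23
g(k):  0  0  0  0  1  1  1  1  2  2  2  2  3  3  3  0  0  0  0  1  1  1  1  2
So g(23) = 2.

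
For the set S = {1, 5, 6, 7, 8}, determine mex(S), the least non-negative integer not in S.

0

0 is not in the set, so the mex is 0.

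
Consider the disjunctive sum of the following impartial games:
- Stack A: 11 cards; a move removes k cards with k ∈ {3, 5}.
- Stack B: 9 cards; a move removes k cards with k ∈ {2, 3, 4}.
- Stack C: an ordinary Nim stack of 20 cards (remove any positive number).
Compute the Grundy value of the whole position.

20

Build the Grundy sequence for stack A with g(k) = mex{g(k−s) : s ∈ {3, 5}, s ≤ k}:
k:     0  1  2  3  4  5  6  7  8  9 10 11
g(k):  0  0  0  1  1  1  2  2  0  0  0  1
So g(11) = 1.
Build the Grundy sequence for stack B with g(k) = mex{g(k−s) : s ∈ {2, 3, 4}, s ≤ k}:
k:     0  1  2  3  4  5  6  7  8  9
g(k):  0  0  1  1  2  2  0  0  1  1
So g(9) = 1.
Stack C is a plain Nim stack of size 20, so its Grundy value is 20.
By the Sprague-Grundy theorem, the Grundy value of a sum of independent games is the XOR of the component values.
Combined value = 1 XOR 1 XOR 20 = 20.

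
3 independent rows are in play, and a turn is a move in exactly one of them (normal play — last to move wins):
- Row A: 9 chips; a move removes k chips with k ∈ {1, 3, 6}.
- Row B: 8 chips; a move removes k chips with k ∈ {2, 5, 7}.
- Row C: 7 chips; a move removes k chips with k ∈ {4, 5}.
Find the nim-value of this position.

3

For row A, compute g(0), g(1), … with moves {1, 3, 6}:
k:     0  1  2  3  4  5  6  7  8  9
g(k):  0  1  0  1  0  1  2  3  2  0
So g(9) = 0.
For row B, compute g(0), g(1), … with moves {2, 5, 7}:
g(0) = mex{} = 0
g(1) = mex{} = 0
g(2) = mex{0} = 1
g(3) = mex{0} = 1
g(4) = mex{1} = 0
g(5) = mex{0,1} = 2
g(6) = mex{0} = 1
g(7) = mex{0,1,2} = 3
g(8) = mex{0,1} = 2
So g(8) = 2.
Grundy values for row C (subtraction set {4, 5}):
g(0) = mex{} = 0
g(1) = mex{} = 0
g(2) = mex{} = 0
g(3) = mex{} = 0
g(4) = mex{0} = 1
g(5) = mex{0} = 1
g(6) = mex{0} = 1
g(7) = mex{0} = 1
So g(7) = 1.
By the Sprague-Grundy theorem, the Grundy value of a sum of independent games is the XOR of the component values.
Combined value = 0 ⊕ 2 ⊕ 1 = 3.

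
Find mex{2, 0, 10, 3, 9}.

1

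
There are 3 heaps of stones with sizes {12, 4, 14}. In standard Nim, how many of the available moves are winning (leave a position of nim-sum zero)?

3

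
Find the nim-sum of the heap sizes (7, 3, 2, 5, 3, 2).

2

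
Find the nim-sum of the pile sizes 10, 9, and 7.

4

Nim-sum: 10 XOR 9 XOR 7 = 4.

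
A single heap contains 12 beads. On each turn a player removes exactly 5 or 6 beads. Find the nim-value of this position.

0

Compute g(0), g(1), … for moves {5, 6}:
g(0) = mex{} = 0
g(1) = mex{} = 0
g(2) = mex{} = 0
g(3) = mex{} = 0
g(4) = mex{} = 0
g(5) = mex{0} = 1
g(6) = mex{0} = 1
g(7) = mex{0} = 1
g(8) = mex{0} = 1
g(9) = mex{0} = 1
g(10) = mex{0,1} = 2
g(11) = mex{1} = 0
g(12) = mex{1} = 0
So g(12) = 0.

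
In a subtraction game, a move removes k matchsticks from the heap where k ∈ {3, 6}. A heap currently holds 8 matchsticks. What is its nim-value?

2

Compute g(0), g(1), … for moves {3, 6}:
g(0) = mex{} = 0
g(1) = mex{} = 0
g(2) = mex{} = 0
g(3) = mex{0} = 1
g(4) = mex{0} = 1
g(5) = mex{0} = 1
g(6) = mex{0,1} = 2
g(7) = mex{0,1} = 2
g(8) = mex{0,1} = 2
So g(8) = 2.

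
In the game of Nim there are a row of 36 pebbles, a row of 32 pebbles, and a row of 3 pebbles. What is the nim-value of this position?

Bitwise XOR of the heap sizes:
  100100  (36)
  100000  (32)
  000011  (3)
  ------
  000111  (7)

7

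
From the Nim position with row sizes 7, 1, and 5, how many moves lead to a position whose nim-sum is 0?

Nim-sum: 7 XOR 1 XOR 5 = 3.
The overall nim-sum is X = 3. A row of size p has a winning move iff p XOR X < p (reduce it to p XOR X).
  7: 7 XOR 3 = 4 < 7 — winning move (to 4).
  1: 1 XOR 3 = 2 ≥ 1 — no move.
  5: 5 XOR 3 = 6 ≥ 5 — no move.
That gives 1 winning move.

1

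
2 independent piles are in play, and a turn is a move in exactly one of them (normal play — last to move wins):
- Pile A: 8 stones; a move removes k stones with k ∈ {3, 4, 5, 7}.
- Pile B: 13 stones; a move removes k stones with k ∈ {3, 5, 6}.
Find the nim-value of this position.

3

Grundy values for pile A (subtraction set {3, 4, 5, 7}):
g(0) = mex{} = 0
g(1) = mex{} = 0
g(2) = mex{} = 0
g(3) = mex{0} = 1
g(4) = mex{0} = 1
g(5) = mex{0} = 1
g(6) = mex{0,1} = 2
g(7) = mex{0,1} = 2
g(8) = mex{0,1} = 2
So g(8) = 2.
Grundy values for pile B (subtraction set {3, 5, 6}):
k:     0  1  2  3  4  5  6  7  8  9 10 11 12 13
g(k):  0  0  0  1  1  1  2  2  2  0  0  0  1  1
So g(13) = 1.
By the Sprague-Grundy theorem, the Grundy value of a sum of independent games is the XOR of the component values.
Combined value = 2 XOR 1 = 3.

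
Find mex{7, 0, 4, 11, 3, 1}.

The values 0, 1 are all present; 2 is the first non-negative integer missing from the set.

2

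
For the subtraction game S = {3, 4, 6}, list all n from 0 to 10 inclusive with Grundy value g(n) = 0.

0, 1, 2, 9, 10

Build the Grundy sequence with g(k) = mex{g(k−s) : s ∈ {3, 4, 6}, s ≤ k}:
g(0) = mex{} = 0
g(1) = mex{} = 0
g(2) = mex{} = 0
g(3) = mex{0} = 1
g(4) = mex{0} = 1
g(5) = mex{0} = 1
g(6) = mex{0,1} = 2
g(7) = mex{0,1} = 2
g(8) = mex{0,1} = 2
g(9) = mex{1,2} = 0
g(10) = mex{1,2} = 0
The P-positions (g = 0) in 0..10 are 0, 1, 2, 9, 10.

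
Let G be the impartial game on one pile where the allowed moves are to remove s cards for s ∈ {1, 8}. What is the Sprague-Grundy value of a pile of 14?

1

Build the Grundy sequence with g(k) = mex{g(k−s) : s ∈ {1, 8}, s ≤ k}:
g(0) = mex{} = 0
g(1) = mex{0} = 1
g(2) = mex{1} = 0
g(3) = mex{0} = 1
g(4) = mex{1} = 0
g(5) = mex{0} = 1
g(6) = mex{1} = 0
g(7) = mex{0} = 1
g(8) = mex{0,1} = 2
g(9) = mex{1,2} = 0
g(10) = mex{0} = 1
g(11) = mex{1} = 0
g(12) = mex{0} = 1
g(13) = mex{1} = 0
g(14) = mex{0} = 1
So g(14) = 1.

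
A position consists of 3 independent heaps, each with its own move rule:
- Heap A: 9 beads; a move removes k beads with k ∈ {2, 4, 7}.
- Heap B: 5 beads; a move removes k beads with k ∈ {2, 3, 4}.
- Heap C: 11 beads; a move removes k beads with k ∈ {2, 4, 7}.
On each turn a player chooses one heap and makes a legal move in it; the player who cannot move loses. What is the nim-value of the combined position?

3

Build the Grundy sequence for heap A with g(k) = mex{g(k−s) : s ∈ {2, 4, 7}, s ≤ k}:
g(0) = mex{} = 0
g(1) = mex{} = 0
g(2) = mex{0} = 1
g(3) = mex{0} = 1
g(4) = mex{0,1} = 2
g(5) = mex{0,1} = 2
g(6) = mex{1,2} = 0
g(7) = mex{0,1,2} = 3
g(8) = mex{0,2} = 1
g(9) = mex{1,2,3} = 0
So g(9) = 0.
Grundy values for heap B (subtraction set {2, 3, 4}):
k:     0  1  2  3  4  5
g(k):  0  0  1  1  2  2
So g(5) = 2.
Grundy values for heap C (subtraction set {2, 4, 7}):
g(0) = mex{} = 0
g(1) = mex{} = 0
g(2) = mex{0} = 1
g(3) = mex{0} = 1
g(4) = mex{0,1} = 2
g(5) = mex{0,1} = 2
g(6) = mex{1,2} = 0
g(7) = mex{0,1,2} = 3
g(8) = mex{0,2} = 1
g(9) = mex{1,2,3} = 0
g(10) = mex{0,1} = 2
g(11) = mex{0,2,3} = 1
So g(11) = 1.
By the Sprague-Grundy theorem, the Grundy value of a sum of independent games is the XOR of the component values.
Combined value = 0 ⊕ 2 ⊕ 1 = 3.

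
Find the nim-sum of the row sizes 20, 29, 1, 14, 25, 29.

Nim-sum: 20 ⊕ 29 ⊕ 1 ⊕ 14 ⊕ 25 ⊕ 29 = 2.

2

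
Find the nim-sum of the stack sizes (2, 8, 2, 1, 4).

13

Nim-sum: 2 XOR 8 XOR 2 XOR 1 XOR 4 = 13.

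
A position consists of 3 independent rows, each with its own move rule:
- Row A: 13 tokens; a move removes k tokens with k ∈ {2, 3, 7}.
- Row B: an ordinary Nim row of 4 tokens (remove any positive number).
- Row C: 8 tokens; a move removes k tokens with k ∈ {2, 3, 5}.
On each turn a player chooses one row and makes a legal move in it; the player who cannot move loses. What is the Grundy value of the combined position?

5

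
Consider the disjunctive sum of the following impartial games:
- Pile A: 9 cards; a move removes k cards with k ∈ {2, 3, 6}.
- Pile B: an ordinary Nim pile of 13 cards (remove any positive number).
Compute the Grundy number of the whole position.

Grundy values for pile A (subtraction set {2, 3, 6}):
k:     0  1  2  3  4  5  6  7  8  9
g(k):  0  0  1  1  2  0  3  1  2  0
So g(9) = 0.
Pile B is a plain Nim pile of size 13, so its Grundy value is 13.
By the Sprague-Grundy theorem, the Grundy value of a sum of independent games is the XOR of the component values.
Combined value = 0 XOR 13 = 13.

13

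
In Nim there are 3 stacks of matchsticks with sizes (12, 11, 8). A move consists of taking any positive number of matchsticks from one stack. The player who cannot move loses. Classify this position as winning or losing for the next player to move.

Winning position

Nim-sum: 12 ^ 11 ^ 8 = 15.
The nim-sum is 15 ≠ 0, so this is an N-position: the player to move can win.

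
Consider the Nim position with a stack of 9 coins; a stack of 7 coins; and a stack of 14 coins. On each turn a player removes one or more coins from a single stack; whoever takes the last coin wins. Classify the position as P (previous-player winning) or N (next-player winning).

P-position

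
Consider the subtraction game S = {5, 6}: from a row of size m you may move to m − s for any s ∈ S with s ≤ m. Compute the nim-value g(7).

Compute g(0), g(1), … for moves {5, 6}:
k:     0  1  2  3  4  5  6  7
g(k):  0  0  0  0  0  1  1  1
So g(7) = 1.

1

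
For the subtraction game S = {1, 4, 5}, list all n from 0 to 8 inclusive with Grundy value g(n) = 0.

0, 2, 8

Grundy values for subtraction set {1, 4, 5}:
k:     0  1  2  3  4  5  6  7  8
g(k):  0  1  0  1  2  3  2  3  0
The P-positions (g = 0) in 0..8 are 0, 2, 8.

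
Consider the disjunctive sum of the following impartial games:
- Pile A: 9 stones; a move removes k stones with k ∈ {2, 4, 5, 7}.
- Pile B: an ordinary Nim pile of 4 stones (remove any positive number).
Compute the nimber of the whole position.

4

Build the Grundy sequence for pile A with g(k) = mex{g(k−s) : s ∈ {2, 4, 5, 7}, s ≤ k}:
k:     0  1  2  3  4  5  6  7  8  9
g(k):  0  0  1  1  2  2  3  3  4  0
So g(9) = 0.
Pile B is a plain Nim pile of size 4, so its Grundy value is 4.
By the Sprague-Grundy theorem, the Grundy value of a sum of independent games is the XOR of the component values.
Combined value = 0 ⊕ 4 = 4.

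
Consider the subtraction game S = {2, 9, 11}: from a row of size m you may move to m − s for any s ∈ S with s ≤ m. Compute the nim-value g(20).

Compute g(0), g(1), … for moves {2, 9, 11}:
k:     0  1  2  3  4  5  6  7  8  9 10 11 12 13 14 15 16 17 18 19 20
g(k):  0  0  1  1  0  0  1  1  0  2  1  3  2  2  3  3  2  2  0  3  1
So g(20) = 1.

1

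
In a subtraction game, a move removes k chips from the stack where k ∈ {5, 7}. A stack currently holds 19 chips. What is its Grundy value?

1

Build the Grundy sequence with g(k) = mex{g(k−s) : s ∈ {5, 7}, s ≤ k}:
k:     0  1  2  3  4  5  6  7  8  9 10 11 12 13 14 15 16 17 18 19
g(k):  0  0  0  0  0  1  1  1  1  1  2  2  0  0  0  0  0  1  1  1
So g(19) = 1.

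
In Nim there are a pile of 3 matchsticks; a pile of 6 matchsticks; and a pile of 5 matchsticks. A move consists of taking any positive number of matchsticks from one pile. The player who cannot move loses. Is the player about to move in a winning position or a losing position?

Compute the nim-sum pairwise:
3 XOR 6 = 5
5 XOR 5 = 0
The nim-sum is 0, so this is a P-position: the player to move is in a losing position under optimal play.

Losing position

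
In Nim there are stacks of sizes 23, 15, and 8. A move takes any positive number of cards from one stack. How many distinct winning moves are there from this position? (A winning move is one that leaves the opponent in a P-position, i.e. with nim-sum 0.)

Bitwise XOR of the heap sizes:
  10111  (23)
  01111  (15)
  01000  (8)
  -----
  10000  (16)
The overall nim-sum is X = 16. A stack of size p has a winning move iff p XOR X < p (reduce it to p XOR X).
  23: 23 XOR 16 = 7 < 23 — winning move (to 7).
  15: 15 XOR 16 = 31 ≥ 15 — no move.
  8: 8 XOR 16 = 24 ≥ 8 — no move.
That gives 1 winning move.

1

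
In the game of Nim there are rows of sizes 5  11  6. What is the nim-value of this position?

Compute the nim-sum pairwise:
5 XOR 11 = 14
14 XOR 6 = 8

8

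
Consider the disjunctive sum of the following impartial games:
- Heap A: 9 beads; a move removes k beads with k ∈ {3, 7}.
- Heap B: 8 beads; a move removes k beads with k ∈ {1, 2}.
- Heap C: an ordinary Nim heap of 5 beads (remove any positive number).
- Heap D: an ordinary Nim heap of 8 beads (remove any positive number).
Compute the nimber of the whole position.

14

For heap A, compute g(0), g(1), … with moves {3, 7}:
g(0) = mex{} = 0
g(1) = mex{} = 0
g(2) = mex{} = 0
g(3) = mex{0} = 1
g(4) = mex{0} = 1
g(5) = mex{0} = 1
g(6) = mex{1} = 0
g(7) = mex{0,1} = 2
g(8) = mex{0,1} = 2
g(9) = mex{0} = 1
So g(9) = 1.
For heap B, compute g(0), g(1), … with moves {1, 2}:
g(0) = mex{} = 0
g(1) = mex{0} = 1
g(2) = mex{0,1} = 2
g(3) = mex{1,2} = 0
g(4) = mex{0,2} = 1
g(5) = mex{0,1} = 2
g(6) = mex{1,2} = 0
g(7) = mex{0,2} = 1
g(8) = mex{0,1} = 2
So g(8) = 2.
Heap C is a plain Nim heap of size 5, so its Grundy value is 5.
Heap D is a plain Nim heap of size 8, so its Grundy value is 8.
The value of a disjunctive sum is the nim-sum of the parts.
Combined value = 1 ⊕ 2 ⊕ 5 ⊕ 8 = 14.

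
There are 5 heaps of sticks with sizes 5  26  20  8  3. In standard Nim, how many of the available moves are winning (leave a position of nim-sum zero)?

Compute the nim-sum pairwise:
5 XOR 26 = 31
31 XOR 20 = 11
11 XOR 8 = 3
3 XOR 3 = 0
The nim-sum is already 0, so every move leaves a nonzero nim-sum — there are no winning moves.

0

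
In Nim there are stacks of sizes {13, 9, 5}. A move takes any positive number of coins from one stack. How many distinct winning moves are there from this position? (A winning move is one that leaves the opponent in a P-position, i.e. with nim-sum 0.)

3

Compute the nim-sum pairwise:
13 ⊕ 9 = 4
4 ⊕ 5 = 1
The overall nim-sum is X = 1. A stack of size p has a winning move iff p XOR X < p (reduce it to p XOR X).
  13: 13 XOR 1 = 12 < 13 — winning move (to 12).
  9: 9 XOR 1 = 8 < 9 — winning move (to 8).
  5: 5 XOR 1 = 4 < 5 — winning move (to 4).
That gives 3 winning moves.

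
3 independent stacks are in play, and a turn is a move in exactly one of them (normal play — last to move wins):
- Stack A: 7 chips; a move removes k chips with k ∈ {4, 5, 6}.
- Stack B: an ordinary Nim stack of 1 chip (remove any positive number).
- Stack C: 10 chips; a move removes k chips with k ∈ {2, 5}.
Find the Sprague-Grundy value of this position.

1

Grundy values for stack A (subtraction set {4, 5, 6}):
g(0) = mex{} = 0
g(1) = mex{} = 0
g(2) = mex{} = 0
g(3) = mex{} = 0
g(4) = mex{0} = 1
g(5) = mex{0} = 1
g(6) = mex{0} = 1
g(7) = mex{0} = 1
So g(7) = 1.
Stack B is a plain Nim stack of size 1, so its Grundy value is 1.
Grundy values for stack C (subtraction set {2, 5}):
g(0) = mex{} = 0
g(1) = mex{} = 0
g(2) = mex{0} = 1
g(3) = mex{0} = 1
g(4) = mex{1} = 0
g(5) = mex{0,1} = 2
g(6) = mex{0} = 1
g(7) = mex{1,2} = 0
g(8) = mex{1} = 0
g(9) = mex{0} = 1
g(10) = mex{0,2} = 1
So g(10) = 1.
By the Sprague-Grundy theorem, the Grundy value of a sum of independent games is the XOR of the component values.
Combined value = 1 ⊕ 1 ⊕ 1 = 1.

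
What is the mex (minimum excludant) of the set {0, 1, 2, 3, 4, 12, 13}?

5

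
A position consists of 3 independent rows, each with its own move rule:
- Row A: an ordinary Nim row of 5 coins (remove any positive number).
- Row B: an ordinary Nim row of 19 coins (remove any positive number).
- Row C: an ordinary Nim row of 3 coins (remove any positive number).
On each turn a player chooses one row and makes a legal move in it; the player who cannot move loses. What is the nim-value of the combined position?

Row A is a plain Nim row of size 5, so its Grundy value is 5.
Row B is a plain Nim row of size 19, so its Grundy value is 19.
Row C is a plain Nim row of size 3, so its Grundy value is 3.
The value of a disjunctive sum is the nim-sum of the parts.
Combined value = 5 XOR 19 XOR 3 = 21.

21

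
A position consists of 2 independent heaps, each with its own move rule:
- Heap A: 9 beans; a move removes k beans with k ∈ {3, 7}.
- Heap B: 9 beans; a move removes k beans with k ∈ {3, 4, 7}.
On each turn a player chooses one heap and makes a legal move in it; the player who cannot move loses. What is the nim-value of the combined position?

2

For heap A, compute g(0), g(1), … with moves {3, 7}:
g(0) = mex{} = 0
g(1) = mex{} = 0
g(2) = mex{} = 0
g(3) = mex{0} = 1
g(4) = mex{0} = 1
g(5) = mex{0} = 1
g(6) = mex{1} = 0
g(7) = mex{0,1} = 2
g(8) = mex{0,1} = 2
g(9) = mex{0} = 1
So g(9) = 1.
Grundy values for heap B (subtraction set {3, 4, 7}):
k:     0  1  2  3  4  5  6  7  8  9
g(k):  0  0  0  1  1  1  2  2  2  3
So g(9) = 3.
By the Sprague-Grundy theorem, the Grundy value of a sum of independent games is the XOR of the component values.
Combined value = 1 XOR 3 = 2.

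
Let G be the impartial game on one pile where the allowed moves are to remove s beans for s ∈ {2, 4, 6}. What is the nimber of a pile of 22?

3

Compute g(0), g(1), … for moves {2, 4, 6}:
k:     0  1  2  3  4  5  6  7  8  9 10 11 12 13 14 15 16 17 18 19 20 21 22
g(k):  0  0  1  1  2  2  3  3  0  0  1  1  2  2  3  3  0  0  1  1  2  2  3
So g(22) = 3.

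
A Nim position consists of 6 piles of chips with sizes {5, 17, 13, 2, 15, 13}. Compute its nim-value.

Nim-sum: 5 ^ 17 ^ 13 ^ 2 ^ 15 ^ 13 = 25.

25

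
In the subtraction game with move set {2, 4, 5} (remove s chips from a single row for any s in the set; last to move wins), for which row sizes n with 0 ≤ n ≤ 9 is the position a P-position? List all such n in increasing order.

0, 1, 7, 8

Compute g(0), g(1), … for moves {2, 4, 5}:
g(0) = mex{} = 0
g(1) = mex{} = 0
g(2) = mex{0} = 1
g(3) = mex{0} = 1
g(4) = mex{0,1} = 2
g(5) = mex{0,1} = 2
g(6) = mex{0,1,2} = 3
g(7) = mex{1,2} = 0
g(8) = mex{1,2,3} = 0
g(9) = mex{0,2} = 1
The P-positions (g = 0) in 0..9 are 0, 1, 7, 8.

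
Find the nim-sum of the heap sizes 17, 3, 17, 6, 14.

11

Nim-sum: 17 XOR 3 XOR 17 XOR 6 XOR 14 = 11.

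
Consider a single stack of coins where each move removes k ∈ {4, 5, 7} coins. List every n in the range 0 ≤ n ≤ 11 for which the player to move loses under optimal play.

0, 1, 2, 3, 11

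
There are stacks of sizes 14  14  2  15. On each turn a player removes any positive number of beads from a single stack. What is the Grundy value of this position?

Compute the nim-sum pairwise:
14 ⊕ 14 = 0
0 ⊕ 2 = 2
2 ⊕ 15 = 13

13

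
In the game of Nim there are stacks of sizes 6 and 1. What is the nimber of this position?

7

Compute the nim-sum pairwise:
6 ⊕ 1 = 7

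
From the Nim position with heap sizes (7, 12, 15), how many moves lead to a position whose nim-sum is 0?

Bitwise XOR of the heap sizes:
  0111  (7)
  1100  (12)
  1111  (15)
  ----
  0100  (4)
The overall nim-sum is X = 4. A heap of size p has a winning move iff p XOR X < p (reduce it to p XOR X).
  7: 7 XOR 4 = 3 < 7 — winning move (to 3).
  12: 12 XOR 4 = 8 < 12 — winning move (to 8).
  15: 15 XOR 4 = 11 < 15 — winning move (to 11).
That gives 3 winning moves.

3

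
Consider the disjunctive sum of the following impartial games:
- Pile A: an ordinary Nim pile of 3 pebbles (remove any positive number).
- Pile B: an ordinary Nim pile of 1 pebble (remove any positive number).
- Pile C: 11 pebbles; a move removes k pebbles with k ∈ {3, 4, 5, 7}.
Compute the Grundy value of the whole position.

2

Pile A is a plain Nim pile of size 3, so its Grundy value is 3.
Pile B is a plain Nim pile of size 1, so its Grundy value is 1.
Grundy values for pile C (subtraction set {3, 4, 5, 7}):
g(0) = mex{} = 0
g(1) = mex{} = 0
g(2) = mex{} = 0
g(3) = mex{0} = 1
g(4) = mex{0} = 1
g(5) = mex{0} = 1
g(6) = mex{0,1} = 2
g(7) = mex{0,1} = 2
g(8) = mex{0,1} = 2
g(9) = mex{0,1,2} = 3
g(10) = mex{1,2} = 0
g(11) = mex{1,2} = 0
So g(11) = 0.
The value of a disjunctive sum is the nim-sum of the parts.
Combined value = 3 ⊕ 1 ⊕ 0 = 2.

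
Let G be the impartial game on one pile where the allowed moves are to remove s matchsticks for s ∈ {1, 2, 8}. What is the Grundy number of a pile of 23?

Compute g(0), g(1), … for moves {1, 2, 8}:
k:     0  1  2  3  4  5  6  7  8  9 10 11 12 13 14 15 16 17 18 19 20 21 22 23
g(k):  0  1  2  0  1  2  0  1  2  0  1  2  0  1  2  0  1  2  0  1  2  0  1  2
So g(23) = 2.

2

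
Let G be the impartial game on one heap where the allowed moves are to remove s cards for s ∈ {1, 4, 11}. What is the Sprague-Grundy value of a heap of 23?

Grundy values for subtraction set {1, 4, 11}:
k:     0  1  2  3  4  5  6  7  8  9 10 11 12 13 14 15 16 17 18 19 20 21 22 23
g(k):  0  1  0  1  2  0  1  0  1  2  0  1  0  1  2  0  1  0  1  2  0  1  0  1
So g(23) = 1.

1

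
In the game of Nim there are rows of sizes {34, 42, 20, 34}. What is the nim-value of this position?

Nim-sum: 34 ⊕ 42 ⊕ 20 ⊕ 34 = 62.

62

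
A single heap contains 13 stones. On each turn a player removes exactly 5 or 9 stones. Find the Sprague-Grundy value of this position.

2

Build the Grundy sequence with g(k) = mex{g(k−s) : s ∈ {5, 9}, s ≤ k}:
g(0) = mex{} = 0
g(1) = mex{} = 0
g(2) = mex{} = 0
g(3) = mex{} = 0
g(4) = mex{} = 0
g(5) = mex{0} = 1
g(6) = mex{0} = 1
g(7) = mex{0} = 1
g(8) = mex{0} = 1
g(9) = mex{0} = 1
g(10) = mex{0,1} = 2
g(11) = mex{0,1} = 2
g(12) = mex{0,1} = 2
g(13) = mex{0,1} = 2
So g(13) = 2.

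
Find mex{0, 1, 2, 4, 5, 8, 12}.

3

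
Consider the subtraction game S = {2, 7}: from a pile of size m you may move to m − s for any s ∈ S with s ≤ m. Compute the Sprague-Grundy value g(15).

1

Grundy values for subtraction set {2, 7}:
k:     0  1  2  3  4  5  6  7  8  9 10 11 12 13 14 15
g(k):  0  0  1  1  0  0  1  1  2  0  0  1  1  0  0  1
So g(15) = 1.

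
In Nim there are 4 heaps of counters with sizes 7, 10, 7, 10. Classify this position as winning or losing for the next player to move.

Losing position

Nim-sum: 7 ^ 10 ^ 7 ^ 10 = 0.
The nim-sum is 0, so this is a P-position: the player to move is in a losing position under optimal play.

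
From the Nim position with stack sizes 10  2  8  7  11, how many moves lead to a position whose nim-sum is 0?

Compute the nim-sum pairwise:
10 ^ 2 = 8
8 ^ 8 = 0
0 ^ 7 = 7
7 ^ 11 = 12
The overall nim-sum is X = 12. A stack of size p has a winning move iff p XOR X < p (reduce it to p XOR X).
  10: 10 XOR 12 = 6 < 10 — winning move (to 6).
  2: 2 XOR 12 = 14 ≥ 2 — no move.
  8: 8 XOR 12 = 4 < 8 — winning move (to 4).
  7: 7 XOR 12 = 11 ≥ 7 — no move.
  11: 11 XOR 12 = 7 < 11 — winning move (to 7).
That gives 3 winning moves.

3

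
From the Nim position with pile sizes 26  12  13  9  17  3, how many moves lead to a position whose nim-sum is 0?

Nim-sum: 26 XOR 12 XOR 13 XOR 9 XOR 17 XOR 3 = 0.
The nim-sum is already 0, so every move leaves a nonzero nim-sum — there are no winning moves.

0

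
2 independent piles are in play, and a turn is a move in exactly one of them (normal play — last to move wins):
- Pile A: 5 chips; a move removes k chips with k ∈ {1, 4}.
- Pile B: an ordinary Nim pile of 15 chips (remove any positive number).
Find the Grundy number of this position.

15

For pile A, compute g(0), g(1), … with moves {1, 4}:
k:     0  1  2  3  4  5
g(k):  0  1  0  1  2  0
So g(5) = 0.
Pile B is a plain Nim pile of size 15, so its Grundy value is 15.
The value of a disjunctive sum is the nim-sum of the parts.
Combined value = 0 XOR 15 = 15.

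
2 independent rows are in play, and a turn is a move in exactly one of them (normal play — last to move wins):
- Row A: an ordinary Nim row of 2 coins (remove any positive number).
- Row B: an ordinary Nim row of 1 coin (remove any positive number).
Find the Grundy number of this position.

Row A is a plain Nim row of size 2, so its Grundy value is 2.
Row B is a plain Nim row of size 1, so its Grundy value is 1.
By the Sprague-Grundy theorem, the Grundy value of a sum of independent games is the XOR of the component values.
Combined value = 2 ⊕ 1 = 3.

3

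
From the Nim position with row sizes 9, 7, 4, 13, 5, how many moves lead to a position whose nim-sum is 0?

Bitwise XOR of the heap sizes:
  1001  (9)
  0111  (7)
  0100  (4)
  1101  (13)
  0101  (5)
  ----
  0010  (2)
The overall nim-sum is X = 2. A row of size p has a winning move iff p XOR X < p (reduce it to p XOR X).
  9: 9 XOR 2 = 11 ≥ 9 — no move.
  7: 7 XOR 2 = 5 < 7 — winning move (to 5).
  4: 4 XOR 2 = 6 ≥ 4 — no move.
  13: 13 XOR 2 = 15 ≥ 13 — no move.
  5: 5 XOR 2 = 7 ≥ 5 — no move.
That gives 1 winning move.

1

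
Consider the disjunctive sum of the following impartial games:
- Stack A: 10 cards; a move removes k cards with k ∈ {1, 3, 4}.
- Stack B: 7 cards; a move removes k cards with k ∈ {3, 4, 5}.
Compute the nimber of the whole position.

3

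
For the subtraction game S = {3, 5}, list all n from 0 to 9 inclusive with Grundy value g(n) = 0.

0, 1, 2, 8, 9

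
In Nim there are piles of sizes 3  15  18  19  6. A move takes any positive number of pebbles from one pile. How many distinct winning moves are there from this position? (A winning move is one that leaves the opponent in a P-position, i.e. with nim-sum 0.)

1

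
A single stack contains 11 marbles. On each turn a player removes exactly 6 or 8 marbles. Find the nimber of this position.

1

Build the Grundy sequence with g(k) = mex{g(k−s) : s ∈ {6, 8}, s ≤ k}:
g(0) = mex{} = 0
g(1) = mex{} = 0
g(2) = mex{} = 0
g(3) = mex{} = 0
g(4) = mex{} = 0
g(5) = mex{} = 0
g(6) = mex{0} = 1
g(7) = mex{0} = 1
g(8) = mex{0} = 1
g(9) = mex{0} = 1
g(10) = mex{0} = 1
g(11) = mex{0} = 1
So g(11) = 1.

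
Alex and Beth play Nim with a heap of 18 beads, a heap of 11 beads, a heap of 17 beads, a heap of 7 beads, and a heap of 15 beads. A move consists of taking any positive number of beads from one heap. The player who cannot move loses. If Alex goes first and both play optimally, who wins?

Nim-sum: 18 ^ 11 ^ 17 ^ 7 ^ 15 = 0.
The nim-sum is 0, so this is a P-position: the player to move is in a losing position under optimal play; Alex is about to move from it and so loses — Beth wins.

Beth wins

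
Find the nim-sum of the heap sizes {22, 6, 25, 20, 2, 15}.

Bitwise XOR of the heap sizes:
  10110  (22)
  00110  (6)
  11001  (25)
  10100  (20)
  00010  (2)
  01111  (15)
  -----
  10000  (16)

16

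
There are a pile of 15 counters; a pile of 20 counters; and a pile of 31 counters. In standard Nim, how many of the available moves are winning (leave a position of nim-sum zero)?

3

Compute the nim-sum pairwise:
15 XOR 20 = 27
27 XOR 31 = 4
The overall nim-sum is X = 4. A pile of size p has a winning move iff p XOR X < p (reduce it to p XOR X).
  15: 15 XOR 4 = 11 < 15 — winning move (to 11).
  20: 20 XOR 4 = 16 < 20 — winning move (to 16).
  31: 31 XOR 4 = 27 < 31 — winning move (to 27).
That gives 3 winning moves.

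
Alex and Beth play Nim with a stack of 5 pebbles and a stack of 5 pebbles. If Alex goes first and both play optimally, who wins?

In binary:
  101  (5)
  101  (5)
  ---
  000  (0)
The nim-sum is 0, so this is a P-position: the player to move is in a losing position under optimal play; Alex is about to move from it and so loses — Beth wins.

Beth wins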